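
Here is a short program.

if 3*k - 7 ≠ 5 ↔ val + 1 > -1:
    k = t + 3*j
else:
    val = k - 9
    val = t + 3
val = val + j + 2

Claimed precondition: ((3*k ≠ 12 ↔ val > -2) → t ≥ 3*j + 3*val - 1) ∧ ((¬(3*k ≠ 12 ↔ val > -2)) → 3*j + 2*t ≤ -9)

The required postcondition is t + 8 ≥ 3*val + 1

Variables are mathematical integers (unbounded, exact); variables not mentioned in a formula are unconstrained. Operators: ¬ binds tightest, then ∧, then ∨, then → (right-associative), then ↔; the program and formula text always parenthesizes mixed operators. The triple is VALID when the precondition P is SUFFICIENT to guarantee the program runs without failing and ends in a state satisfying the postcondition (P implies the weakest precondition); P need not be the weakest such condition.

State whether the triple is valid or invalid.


Working backward. After the program, the postcondition t + 8 ≥ 3*val + 1 must hold; in canonical form it is t ≥ 3*val - 7.
Before val := val + j + 2: t ≥ 3*j + 3*val - 1
Then branch requires t ≥ 3*j + 3*val - 1; else branch requires 3*j + 2*t ≤ -8.
Before the if: ((3*k ≠ 12 ↔ val > -2) → t ≥ 3*j + 3*val - 1) ∧ ((¬(3*k ≠ 12 ↔ val > -2)) → 3*j + 2*t ≤ -8)
The weakest precondition is ((3*k ≠ 12 ↔ val > -2) → t ≥ 3*j + 3*val - 1) ∧ ((¬(3*k ≠ 12 ↔ val > -2)) → 3*j + 2*t ≤ -8).
Check whether ((3*k ≠ 12 ↔ val > -2) → t ≥ 3*j + 3*val - 1) ∧ ((¬(3*k ≠ 12 ↔ val > -2)) → 3*j + 2*t ≤ -9) implies it.
Every state satisfying the precondition satisfies the weakest precondition: the implication holds.
Answer: valid


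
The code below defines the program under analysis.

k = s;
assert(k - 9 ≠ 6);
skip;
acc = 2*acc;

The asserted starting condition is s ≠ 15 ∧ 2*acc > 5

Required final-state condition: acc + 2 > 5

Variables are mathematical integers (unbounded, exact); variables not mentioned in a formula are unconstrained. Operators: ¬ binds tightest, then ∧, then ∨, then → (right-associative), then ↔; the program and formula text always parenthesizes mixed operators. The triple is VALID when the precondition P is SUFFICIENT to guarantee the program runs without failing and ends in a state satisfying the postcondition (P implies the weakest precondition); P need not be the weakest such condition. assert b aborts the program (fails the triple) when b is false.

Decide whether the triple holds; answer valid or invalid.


Working backward. After the program, the postcondition acc + 2 > 5 must hold; in canonical form it is acc > 3.
Before acc := 2*acc: 2*acc > 3
Before skip: 2*acc > 3
Before assert k - 9 ≠ 6: k ≠ 15 ∧ 2*acc > 3
Before k := s: s ≠ 15 ∧ 2*acc > 3
The weakest precondition is s ≠ 15 ∧ 2*acc > 3.
Check whether s ≠ 15 ∧ 2*acc > 5 implies it.
Every state satisfying the precondition satisfies the weakest precondition: the implication holds.
Answer: valid


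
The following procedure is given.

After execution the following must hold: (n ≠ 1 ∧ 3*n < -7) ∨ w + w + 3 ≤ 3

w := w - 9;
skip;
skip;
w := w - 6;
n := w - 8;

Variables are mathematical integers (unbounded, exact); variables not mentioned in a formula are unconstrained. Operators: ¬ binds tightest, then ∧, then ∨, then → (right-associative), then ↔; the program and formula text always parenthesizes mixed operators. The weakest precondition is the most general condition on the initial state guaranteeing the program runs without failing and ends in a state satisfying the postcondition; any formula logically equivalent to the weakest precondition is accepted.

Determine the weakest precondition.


Working backward. After the program, the postcondition (n ≠ 1 ∧ 3*n < -7) ∨ w + w + 3 ≤ 3 must hold; in canonical form it is (n ≠ 1 ∧ 3*n < -7) ∨ 2*w ≤ 0.
Before n := w - 8: (w ≠ 9 ∧ 3*w < 17) ∨ 2*w ≤ 0
Before w := w - 6: (w ≠ 15 ∧ 3*w < 35) ∨ 2*w ≤ 12
Before skip: (w ≠ 15 ∧ 3*w < 35) ∨ 2*w ≤ 12
Before skip: (w ≠ 15 ∧ 3*w < 35) ∨ 2*w ≤ 12
Before w := w - 9: (w ≠ 24 ∧ 3*w < 62) ∨ 2*w ≤ 30
Answer: WP = (w ≠ 24 ∧ 3*w < 62) ∨ 2*w ≤ 30


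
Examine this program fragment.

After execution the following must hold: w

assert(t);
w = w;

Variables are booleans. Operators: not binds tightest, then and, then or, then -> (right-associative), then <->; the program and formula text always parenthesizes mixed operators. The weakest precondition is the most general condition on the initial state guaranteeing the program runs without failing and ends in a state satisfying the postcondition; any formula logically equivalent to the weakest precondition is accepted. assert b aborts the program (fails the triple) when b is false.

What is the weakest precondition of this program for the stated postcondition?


Working backward. After the program, w must hold.
Before w := w: w
Before assert t: t and w
Answer: WP = t and w


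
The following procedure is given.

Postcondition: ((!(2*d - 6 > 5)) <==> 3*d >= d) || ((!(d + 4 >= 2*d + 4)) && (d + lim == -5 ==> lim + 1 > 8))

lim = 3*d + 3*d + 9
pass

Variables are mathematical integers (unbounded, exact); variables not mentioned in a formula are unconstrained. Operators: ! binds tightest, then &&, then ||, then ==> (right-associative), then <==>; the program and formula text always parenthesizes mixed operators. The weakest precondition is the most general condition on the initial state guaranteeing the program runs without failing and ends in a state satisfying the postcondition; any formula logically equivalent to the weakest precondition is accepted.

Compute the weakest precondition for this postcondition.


Working backward. After the program, the postcondition ((!(2*d - 6 > 5)) <==> 3*d >= d) || ((!(d + 4 >= 2*d + 4)) && (d + lim == -5 ==> lim + 1 > 8)) must hold; in canonical form it is ((!(2*d > 11)) <==> 2*d >= 0) || ((!(d <= 0)) && (d + lim == -5 ==> lim > 7)).
Before skip: ((!(2*d > 11)) <==> 2*d >= 0) || ((!(d <= 0)) && (d + lim == -5 ==> lim > 7))
Before lim := 3*d + 3*d + 9: ((!(2*d > 11)) <==> 2*d >= 0) || ((!(d <= 0)) && (7*d == -14 ==> 6*d > -2))
Answer: WP = ((!(2*d > 11)) <==> 2*d >= 0) || ((!(d <= 0)) && (7*d == -14 ==> 6*d > -2))


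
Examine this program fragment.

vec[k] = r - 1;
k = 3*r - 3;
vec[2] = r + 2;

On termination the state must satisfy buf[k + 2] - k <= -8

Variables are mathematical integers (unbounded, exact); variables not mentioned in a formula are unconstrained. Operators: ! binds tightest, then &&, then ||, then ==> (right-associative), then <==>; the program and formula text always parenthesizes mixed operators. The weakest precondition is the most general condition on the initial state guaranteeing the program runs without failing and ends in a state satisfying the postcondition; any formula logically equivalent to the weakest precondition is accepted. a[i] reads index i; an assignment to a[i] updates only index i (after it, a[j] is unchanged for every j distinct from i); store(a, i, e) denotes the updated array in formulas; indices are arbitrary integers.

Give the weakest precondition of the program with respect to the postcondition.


Working backward. After the program, the postcondition buf[k + 2] - k <= -8 must hold; in canonical form it is buf[k + 2] <= k - 8.
Before vec[2] := r + 2: buf[k + 2] <= k - 8
Before k := 3*r - 3: buf[3*r - 1] <= 3*r - 11
Before vec[k] := r - 1: buf[3*r - 1] <= 3*r - 11
Answer: WP = buf[3*r - 1] <= 3*r - 11


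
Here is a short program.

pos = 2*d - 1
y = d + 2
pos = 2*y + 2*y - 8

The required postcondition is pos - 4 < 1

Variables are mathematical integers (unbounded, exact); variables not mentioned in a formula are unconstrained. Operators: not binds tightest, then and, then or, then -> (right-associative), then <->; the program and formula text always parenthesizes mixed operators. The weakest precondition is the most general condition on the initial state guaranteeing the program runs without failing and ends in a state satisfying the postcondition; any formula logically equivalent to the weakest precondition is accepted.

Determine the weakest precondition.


Working backward. After the program, the postcondition pos - 4 < 1 must hold; in canonical form it is pos < 5.
Before pos := 2*y + 2*y - 8: 4*y < 13
Before y := d + 2: 4*d < 5
Before pos := 2*d - 1: 4*d < 5
Answer: WP = 4*d < 5


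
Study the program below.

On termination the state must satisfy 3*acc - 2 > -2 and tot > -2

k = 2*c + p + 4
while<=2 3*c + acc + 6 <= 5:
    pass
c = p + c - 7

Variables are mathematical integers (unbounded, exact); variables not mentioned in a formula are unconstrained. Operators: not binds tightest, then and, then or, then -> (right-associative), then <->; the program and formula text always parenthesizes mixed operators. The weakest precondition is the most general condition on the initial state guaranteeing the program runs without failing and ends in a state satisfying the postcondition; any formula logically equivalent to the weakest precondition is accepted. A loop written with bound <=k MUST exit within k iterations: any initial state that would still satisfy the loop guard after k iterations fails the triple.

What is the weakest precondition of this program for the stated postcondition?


Working backward. After the program, the postcondition 3*acc - 2 > -2 and tot > -2 must hold; in canonical form it is 3*acc > 0 and tot > -2.
Before c := p + c - 7: 3*acc > 0 and tot > -2
Before the loop (bound <=2), unroll the exhaustion recursion (WP_0 = exit-now case; WP_j = one more guarded iteration, up to j = 2):
  WP_0: (not (acc + 3*c <= -1)) and 3*acc > 0 and tot > -2
  WP_1: (acc + 3*c <= -1 -> ((not (acc + 3*c <= -1)) and 3*acc > 0 and tot > -2)) and ((not (acc + 3*c <= -1)) -> (3*acc > 0 and tot > -2))
  WP_2: (acc + 3*c <= -1 -> ((acc + 3*c <= -1 -> ((not (acc + 3*c <= -1)) and 3*acc > 0 and tot > -2)) and ((not (acc + 3*c <= -1)) -> (3*acc > 0 and tot > -2)))) and ((not (acc + 3*c <= -1)) -> (3*acc > 0 and tot > -2))
So before the loop: (acc + 3*c <= -1 -> ((acc + 3*c <= -1 -> ((not (acc + 3*c <= -1)) and 3*acc > 0 and tot > -2)) and ((not (acc + 3*c <= -1)) -> (3*acc > 0 and tot > -2)))) and ((not (acc + 3*c <= -1)) -> (3*acc > 0 and tot > -2))
Before k := 2*c + p + 4: (acc + 3*c <= -1 -> ((acc + 3*c <= -1 -> ((not (acc + 3*c <= -1)) and 3*acc > 0 and tot > -2)) and ((not (acc + 3*c <= -1)) -> (3*acc > 0 and tot > -2)))) and ((not (acc + 3*c <= -1)) -> (3*acc > 0 and tot > -2))
Answer: WP = (acc + 3*c <= -1 -> ((acc + 3*c <= -1 -> ((not (acc + 3*c <= -1)) and 3*acc > 0 and tot > -2)) and ((not (acc + 3*c <= -1)) -> (3*acc > 0 and tot > -2)))) and ((not (acc + 3*c <= -1)) -> (3*acc > 0 and tot > -2))


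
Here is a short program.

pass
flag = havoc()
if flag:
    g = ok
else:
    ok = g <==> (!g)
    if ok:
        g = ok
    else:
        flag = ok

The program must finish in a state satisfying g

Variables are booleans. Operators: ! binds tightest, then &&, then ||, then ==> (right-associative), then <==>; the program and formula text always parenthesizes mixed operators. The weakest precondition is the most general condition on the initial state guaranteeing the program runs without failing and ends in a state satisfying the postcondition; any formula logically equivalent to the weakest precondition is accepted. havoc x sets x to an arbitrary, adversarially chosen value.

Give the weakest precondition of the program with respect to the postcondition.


Working backward. After the program, g must hold.
Then branch requires ok; else branch requires (!(g <==> (!g))) ==> g.
Before the if: (flag ==> ok) && ((!flag) ==> ((!(g <==> (!g))) ==> g))
Before havoc flag: ok && ((!(g <==> (!g))) ==> g)
Before skip: ok && ((!(g <==> (!g))) ==> g)
Answer: WP = ok && ((!(g <==> (!g))) ==> g)


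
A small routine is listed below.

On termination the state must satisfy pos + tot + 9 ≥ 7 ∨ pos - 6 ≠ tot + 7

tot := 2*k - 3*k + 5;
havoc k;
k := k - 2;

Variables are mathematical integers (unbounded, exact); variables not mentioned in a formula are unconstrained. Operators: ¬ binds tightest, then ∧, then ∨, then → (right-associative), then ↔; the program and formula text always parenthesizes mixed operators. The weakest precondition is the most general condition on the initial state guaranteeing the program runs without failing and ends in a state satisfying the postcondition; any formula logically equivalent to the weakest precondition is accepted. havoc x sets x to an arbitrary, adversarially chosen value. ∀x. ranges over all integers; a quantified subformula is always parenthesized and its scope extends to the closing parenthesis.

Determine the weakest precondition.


Working backward. After the program, the postcondition pos + tot + 9 ≥ 7 ∨ pos - 6 ≠ tot + 7 must hold; in canonical form it is pos + tot ≥ -2 ∨ pos ≠ tot + 13.
Before k := k - 2: pos + tot ≥ -2 ∨ pos ≠ tot + 13
Before havoc k: pos + tot ≥ -2 ∨ pos ≠ tot + 13
Before tot := 2*k - 3*k + 5: pos ≥ k - 7 ∨ k + pos ≠ 18
Answer: WP = pos ≥ k - 7 ∨ k + pos ≠ 18


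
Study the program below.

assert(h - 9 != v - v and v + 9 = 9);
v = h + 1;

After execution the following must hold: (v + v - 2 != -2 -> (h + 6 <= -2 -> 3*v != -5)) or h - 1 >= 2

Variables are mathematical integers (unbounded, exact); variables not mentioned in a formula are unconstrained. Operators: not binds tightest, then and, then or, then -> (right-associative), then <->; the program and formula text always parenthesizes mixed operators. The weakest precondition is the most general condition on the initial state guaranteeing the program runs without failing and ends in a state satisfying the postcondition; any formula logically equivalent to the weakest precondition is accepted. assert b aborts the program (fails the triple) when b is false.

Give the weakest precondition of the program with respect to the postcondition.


Working backward. After the program, the postcondition (v + v - 2 != -2 -> (h + 6 <= -2 -> 3*v != -5)) or h - 1 >= 2 must hold; in canonical form it is (2*v != 0 -> (h <= -8 -> 3*v != -5)) or h >= 3.
Before v := h + 1: (2*h != -2 -> (h <= -8 -> 3*h != -8)) or h >= 3
Before assert h - 9 != v - v and v + 9 = 9: h != 9 and v = 0 and ((2*h != -2 -> (h <= -8 -> 3*h != -8)) or h >= 3)
Answer: WP = h != 9 and v = 0 and ((2*h != -2 -> (h <= -8 -> 3*h != -8)) or h >= 3)


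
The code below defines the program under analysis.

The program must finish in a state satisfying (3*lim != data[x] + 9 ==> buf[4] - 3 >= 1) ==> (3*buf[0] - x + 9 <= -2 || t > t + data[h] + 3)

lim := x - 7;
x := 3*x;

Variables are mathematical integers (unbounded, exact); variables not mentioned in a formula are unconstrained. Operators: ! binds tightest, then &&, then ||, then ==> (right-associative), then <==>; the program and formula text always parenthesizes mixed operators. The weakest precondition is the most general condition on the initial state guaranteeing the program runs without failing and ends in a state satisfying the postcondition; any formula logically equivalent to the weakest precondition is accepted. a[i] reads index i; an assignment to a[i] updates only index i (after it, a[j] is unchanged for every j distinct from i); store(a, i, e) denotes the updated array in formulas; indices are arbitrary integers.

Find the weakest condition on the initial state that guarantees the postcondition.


Working backward. After the program, the postcondition (3*lim != data[x] + 9 ==> buf[4] - 3 >= 1) ==> (3*buf[0] - x + 9 <= -2 || t > t + data[h] + 3) must hold; in canonical form it is (3*lim != data[x] + 9 ==> buf[4] >= 4) ==> (3*buf[0] <= x - 11 || data[h] < -3).
Before x := 3*x: (3*lim != data[3*x] + 9 ==> buf[4] >= 4) ==> (3*buf[0] <= 3*x - 11 || data[h] < -3)
Before lim := x - 7: (3*x != data[3*x] + 30 ==> buf[4] >= 4) ==> (3*buf[0] <= 3*x - 11 || data[h] < -3)
Answer: WP = (3*x != data[3*x] + 30 ==> buf[4] >= 4) ==> (3*buf[0] <= 3*x - 11 || data[h] < -3)


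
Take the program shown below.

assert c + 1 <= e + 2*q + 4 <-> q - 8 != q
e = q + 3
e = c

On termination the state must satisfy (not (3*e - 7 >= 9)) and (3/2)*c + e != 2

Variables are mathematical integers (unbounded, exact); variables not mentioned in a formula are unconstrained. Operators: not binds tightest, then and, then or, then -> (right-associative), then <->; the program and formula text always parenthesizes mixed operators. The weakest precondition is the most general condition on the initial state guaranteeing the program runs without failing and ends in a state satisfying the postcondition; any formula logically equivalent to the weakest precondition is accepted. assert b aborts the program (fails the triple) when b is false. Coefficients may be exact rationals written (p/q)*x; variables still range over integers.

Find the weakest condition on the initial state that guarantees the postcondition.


Working backward. After the program, the postcondition (not (3*e - 7 >= 9)) and (3/2)*c + e != 2 must hold; in canonical form it is (not (3*e >= 16)) and (3/2)*c + e != 2.
Before e := c: (not (3*c >= 16)) and (5/2)*c != 2
Before e := q + 3: (not (3*c >= 16)) and (5/2)*c != 2
Before assert c + 1 <= e + 2*q + 4 <-> q - 8 != q: c <= e + 2*q + 3 and (not (3*c >= 16)) and (5/2)*c != 2
Answer: WP = c <= e + 2*q + 3 and (not (3*c >= 16)) and (5/2)*c != 2


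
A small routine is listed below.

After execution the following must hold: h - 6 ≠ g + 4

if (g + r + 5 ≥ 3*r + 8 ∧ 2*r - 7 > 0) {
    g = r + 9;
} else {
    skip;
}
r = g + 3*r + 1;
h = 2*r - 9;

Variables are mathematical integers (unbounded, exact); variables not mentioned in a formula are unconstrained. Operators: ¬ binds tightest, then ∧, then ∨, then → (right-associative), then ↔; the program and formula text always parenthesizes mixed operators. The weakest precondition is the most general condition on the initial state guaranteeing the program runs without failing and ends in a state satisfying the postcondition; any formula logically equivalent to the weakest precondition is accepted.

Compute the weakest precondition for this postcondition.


Working backward. After the program, the postcondition h - 6 ≠ g + 4 must hold; in canonical form it is h ≠ g + 10.
Before h := 2*r - 9: 2*r ≠ g + 19
Before r := g + 3*r + 1: g + 6*r ≠ 17
Then branch requires 7*r ≠ 8; else branch requires g + 6*r ≠ 17.
Before the if: ((g ≥ 2*r + 3 ∧ 2*r > 7) → 7*r ≠ 8) ∧ ((¬(g ≥ 2*r + 3 ∧ 2*r > 7)) → g + 6*r ≠ 17)
Answer: WP = ((g ≥ 2*r + 3 ∧ 2*r > 7) → 7*r ≠ 8) ∧ ((¬(g ≥ 2*r + 3 ∧ 2*r > 7)) → g + 6*r ≠ 17)


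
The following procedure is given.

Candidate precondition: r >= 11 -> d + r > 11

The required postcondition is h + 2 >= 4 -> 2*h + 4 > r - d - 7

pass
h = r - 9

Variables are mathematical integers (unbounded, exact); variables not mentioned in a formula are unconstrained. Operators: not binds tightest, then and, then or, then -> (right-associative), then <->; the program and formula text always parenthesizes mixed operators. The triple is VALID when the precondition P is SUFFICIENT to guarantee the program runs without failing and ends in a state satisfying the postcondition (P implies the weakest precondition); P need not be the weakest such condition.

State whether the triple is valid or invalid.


Working backward. After the program, the postcondition h + 2 >= 4 -> 2*h + 4 > r - d - 7 must hold; in canonical form it is h >= 2 -> d + 2*h > r - 11.
Before h := r - 9: r >= 11 -> d + r > 7
Before skip: r >= 11 -> d + r > 7
The weakest precondition is r >= 11 -> d + r > 7.
Check whether r >= 11 -> d + r > 11 implies it.
Every state satisfying the precondition satisfies the weakest precondition: the implication holds.
Answer: valid


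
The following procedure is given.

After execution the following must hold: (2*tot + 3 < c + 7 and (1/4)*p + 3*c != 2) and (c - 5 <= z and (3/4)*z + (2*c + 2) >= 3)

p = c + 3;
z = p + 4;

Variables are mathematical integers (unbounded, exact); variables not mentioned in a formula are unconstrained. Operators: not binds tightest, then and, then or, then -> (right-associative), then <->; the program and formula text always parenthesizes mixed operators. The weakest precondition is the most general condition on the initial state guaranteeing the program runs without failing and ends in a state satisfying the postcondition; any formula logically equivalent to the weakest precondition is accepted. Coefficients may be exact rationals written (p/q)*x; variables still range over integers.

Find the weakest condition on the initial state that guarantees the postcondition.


Working backward. After the program, the postcondition (2*tot + 3 < c + 7 and (1/4)*p + 3*c != 2) and (c - 5 <= z and (3/4)*z + (2*c + 2) >= 3) must hold; in canonical form it is 2*tot < c + 4 and 3*c + (1/4)*p != 2 and c <= z + 5 and 2*c + (3/4)*z >= 1.
Before z := p + 4: 2*tot < c + 4 and 3*c + (1/4)*p != 2 and c <= p + 9 and 2*c + (3/4)*p >= -2
Before p := c + 3: 2*tot < c + 4 and (13/4)*c != 5/4 and (11/4)*c >= -17/4
Answer: WP = 2*tot < c + 4 and (13/4)*c != 5/4 and (11/4)*c >= -17/4


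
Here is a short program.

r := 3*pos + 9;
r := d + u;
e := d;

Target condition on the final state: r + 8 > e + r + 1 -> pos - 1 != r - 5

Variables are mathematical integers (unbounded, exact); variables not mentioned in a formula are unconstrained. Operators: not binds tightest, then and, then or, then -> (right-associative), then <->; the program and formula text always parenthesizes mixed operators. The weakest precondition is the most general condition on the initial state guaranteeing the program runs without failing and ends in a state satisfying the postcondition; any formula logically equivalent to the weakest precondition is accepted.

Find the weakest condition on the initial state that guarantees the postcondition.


Working backward. After the program, the postcondition r + 8 > e + r + 1 -> pos - 1 != r - 5 must hold; in canonical form it is e < 7 -> pos != r - 4.
Before e := d: d < 7 -> pos != r - 4
Before r := d + u: d < 7 -> pos != d + u - 4
Before r := 3*pos + 9: d < 7 -> pos != d + u - 4
Answer: WP = d < 7 -> pos != d + u - 4


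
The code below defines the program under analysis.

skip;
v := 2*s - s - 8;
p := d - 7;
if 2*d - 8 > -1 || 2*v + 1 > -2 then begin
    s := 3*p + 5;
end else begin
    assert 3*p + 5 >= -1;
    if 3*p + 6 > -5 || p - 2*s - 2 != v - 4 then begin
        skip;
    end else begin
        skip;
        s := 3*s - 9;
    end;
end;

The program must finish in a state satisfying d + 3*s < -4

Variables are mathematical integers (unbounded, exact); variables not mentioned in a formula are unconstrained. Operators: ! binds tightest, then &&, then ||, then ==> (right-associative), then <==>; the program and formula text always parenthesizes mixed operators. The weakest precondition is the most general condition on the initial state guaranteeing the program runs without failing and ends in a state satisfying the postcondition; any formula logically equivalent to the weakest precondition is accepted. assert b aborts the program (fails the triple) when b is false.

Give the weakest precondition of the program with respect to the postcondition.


Working backward. After the program, d + 3*s < -4 must hold.
Then branch requires d + 9*p < -19; else branch requires 3*p >= -6 && ((3*p > -11 || p != 2*s + v - 2) ==> d + 3*s < -4) && ((!(3*p > -11 || p != 2*s + v - 2)) ==> d + 9*s < 23).
Before the if: ((2*d > 7 || 2*v > -3) ==> d + 9*p < -19) && ((!(2*d > 7 || 2*v > -3)) ==> (3*p >= -6 && ((3*p > -11 || p != 2*s + v - 2) ==> d + 3*s < -4) && ((!(3*p > -11 || p != 2*s + v - 2)) ==> d + 9*s < 23)))
Before p := d - 7: ((2*d > 7 || 2*v > -3) ==> 10*d < 44) && ((!(2*d > 7 || 2*v > -3)) ==> (3*d >= 15 && ((3*d > 10 || d != 2*s + v + 5) ==> d + 3*s < -4) && ((!(3*d > 10 || d != 2*s + v + 5)) ==> d + 9*s < 23)))
Before v := 2*s - s - 8: ((2*d > 7 || 2*s > 13) ==> 10*d < 44) && ((!(2*d > 7 || 2*s > 13)) ==> (3*d >= 15 && ((3*d > 10 || d != 3*s - 3) ==> d + 3*s < -4) && ((!(3*d > 10 || d != 3*s - 3)) ==> d + 9*s < 23)))
Before skip: ((2*d > 7 || 2*s > 13) ==> 10*d < 44) && ((!(2*d > 7 || 2*s > 13)) ==> (3*d >= 15 && ((3*d > 10 || d != 3*s - 3) ==> d + 3*s < -4) && ((!(3*d > 10 || d != 3*s - 3)) ==> d + 9*s < 23)))
Answer: WP = ((2*d > 7 || 2*s > 13) ==> 10*d < 44) && ((!(2*d > 7 || 2*s > 13)) ==> (3*d >= 15 && ((3*d > 10 || d != 3*s - 3) ==> d + 3*s < -4) && ((!(3*d > 10 || d != 3*s - 3)) ==> d + 9*s < 23)))


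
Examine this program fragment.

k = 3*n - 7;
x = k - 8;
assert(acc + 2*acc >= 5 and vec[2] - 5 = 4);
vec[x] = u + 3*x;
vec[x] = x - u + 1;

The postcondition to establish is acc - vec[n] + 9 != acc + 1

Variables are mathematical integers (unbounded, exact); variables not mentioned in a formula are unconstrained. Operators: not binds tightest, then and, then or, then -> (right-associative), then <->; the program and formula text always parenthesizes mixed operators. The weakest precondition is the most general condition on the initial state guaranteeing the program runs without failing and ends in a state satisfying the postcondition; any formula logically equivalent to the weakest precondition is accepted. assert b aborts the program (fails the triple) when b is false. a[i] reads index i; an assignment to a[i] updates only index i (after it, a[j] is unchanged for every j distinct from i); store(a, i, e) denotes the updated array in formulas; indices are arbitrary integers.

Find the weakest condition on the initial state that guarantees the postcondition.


Working backward. After the program, the postcondition acc - vec[n] + 9 != acc + 1 must hold; in canonical form it is vec[n] != 8.
Before vec[x] := x - u + 1: store(vec, x, -u + x + 1)[n] != 8
Before vec[x] := u + 3*x: store(store(vec, x, u + 3*x), x, -u + x + 1)[n] != 8
Before assert acc + 2*acc >= 5 and vec[2] - 5 = 4: 3*acc >= 5 and vec[2] = 9 and store(store(vec, x, u + 3*x), x, -u + x + 1)[n] != 8
Before x := k - 8: 3*acc >= 5 and vec[2] = 9 and store(store(vec, k - 8, 3*k + u - 24), k - 8, k - u - 7)[n] != 8
Before k := 3*n - 7: 3*acc >= 5 and vec[2] = 9 and store(store(vec, 3*n - 15, 9*n + u - 45), 3*n - 15, 3*n - u - 14)[n] != 8
Answer: WP = 3*acc >= 5 and vec[2] = 9 and store(store(vec, 3*n - 15, 9*n + u - 45), 3*n - 15, 3*n - u - 14)[n] != 8


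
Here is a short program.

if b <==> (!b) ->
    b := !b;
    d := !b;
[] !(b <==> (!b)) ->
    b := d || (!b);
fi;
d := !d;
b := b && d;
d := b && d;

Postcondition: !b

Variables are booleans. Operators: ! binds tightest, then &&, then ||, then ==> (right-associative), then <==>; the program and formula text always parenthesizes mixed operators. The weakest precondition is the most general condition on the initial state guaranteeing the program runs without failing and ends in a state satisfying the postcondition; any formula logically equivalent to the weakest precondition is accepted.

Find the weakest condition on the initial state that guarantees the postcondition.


Working backward. After the program, !b must hold.
Before d := b && d: !b
Before b := b && d: !(b && d)
Before d := !d: !(b && (!d))
Then branch requires b; else branch requires !((d || (!b)) && (!d)).
Before the if: ((b <==> (!b)) ==> b) && ((!(b <==> (!b))) ==> (!((d || (!b)) && (!d))))
Answer: WP = ((b <==> (!b)) ==> b) && ((!(b <==> (!b))) ==> (!((d || (!b)) && (!d))))


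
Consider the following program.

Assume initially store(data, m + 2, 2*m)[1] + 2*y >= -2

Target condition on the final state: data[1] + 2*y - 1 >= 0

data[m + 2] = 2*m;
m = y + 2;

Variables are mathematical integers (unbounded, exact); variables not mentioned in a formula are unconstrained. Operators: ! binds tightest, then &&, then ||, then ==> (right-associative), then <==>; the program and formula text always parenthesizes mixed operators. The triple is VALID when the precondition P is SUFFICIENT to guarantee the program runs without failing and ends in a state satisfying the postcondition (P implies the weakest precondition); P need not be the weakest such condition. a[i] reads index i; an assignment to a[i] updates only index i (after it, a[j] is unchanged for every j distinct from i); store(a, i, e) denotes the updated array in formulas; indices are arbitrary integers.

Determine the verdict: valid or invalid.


Working backward. After the program, the postcondition data[1] + 2*y - 1 >= 0 must hold; in canonical form it is data[1] + 2*y >= 1.
Before m := y + 2: data[1] + 2*y >= 1
Before data[m + 2] := 2*m: store(data, m + 2, 2*m)[1] + 2*y >= 1
The weakest precondition is store(data, m + 2, 2*m)[1] + 2*y >= 1.
Check whether store(data, m + 2, 2*m)[1] + 2*y >= -2 implies it.
Countermodel: at the initial state data = {[0] = 3, [1] = 0, elsewhere 3}, m = -2, y = 0, the precondition holds but the weakest precondition fails.
Answer: invalid


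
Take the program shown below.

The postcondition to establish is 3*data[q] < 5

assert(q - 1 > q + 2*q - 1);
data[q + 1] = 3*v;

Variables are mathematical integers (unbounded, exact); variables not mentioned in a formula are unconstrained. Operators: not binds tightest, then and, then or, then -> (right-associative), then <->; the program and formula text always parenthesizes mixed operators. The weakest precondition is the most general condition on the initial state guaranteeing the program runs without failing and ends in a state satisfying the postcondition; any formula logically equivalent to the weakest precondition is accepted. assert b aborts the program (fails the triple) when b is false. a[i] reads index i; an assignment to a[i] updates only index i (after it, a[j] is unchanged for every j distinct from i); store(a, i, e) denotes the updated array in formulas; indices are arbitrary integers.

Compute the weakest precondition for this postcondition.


Working backward. After the program, 3*data[q] < 5 must hold.
Before data[q + 1] := 3*v: 3*store(data, q + 1, 3*v)[q] < 5
Before assert q - 1 > q + 2*q - 1: 2*q < 0 and 3*store(data, q + 1, 3*v)[q] < 5
Answer: WP = 2*q < 0 and 3*store(data, q + 1, 3*v)[q] < 5


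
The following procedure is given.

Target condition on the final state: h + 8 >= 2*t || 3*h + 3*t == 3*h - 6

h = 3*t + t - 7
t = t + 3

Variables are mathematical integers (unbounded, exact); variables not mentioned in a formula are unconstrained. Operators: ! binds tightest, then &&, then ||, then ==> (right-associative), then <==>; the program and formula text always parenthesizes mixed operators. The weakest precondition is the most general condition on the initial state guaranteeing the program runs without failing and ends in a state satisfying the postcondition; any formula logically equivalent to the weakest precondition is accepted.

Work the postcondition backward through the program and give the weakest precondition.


Working backward. After the program, the postcondition h + 8 >= 2*t || 3*h + 3*t == 3*h - 6 must hold; in canonical form it is h >= 2*t - 8 || 3*t == -6.
Before t := t + 3: h >= 2*t - 2 || 3*t == -15
Before h := 3*t + t - 7: 2*t >= 5 || 3*t == -15
Answer: WP = 2*t >= 5 || 3*t == -15


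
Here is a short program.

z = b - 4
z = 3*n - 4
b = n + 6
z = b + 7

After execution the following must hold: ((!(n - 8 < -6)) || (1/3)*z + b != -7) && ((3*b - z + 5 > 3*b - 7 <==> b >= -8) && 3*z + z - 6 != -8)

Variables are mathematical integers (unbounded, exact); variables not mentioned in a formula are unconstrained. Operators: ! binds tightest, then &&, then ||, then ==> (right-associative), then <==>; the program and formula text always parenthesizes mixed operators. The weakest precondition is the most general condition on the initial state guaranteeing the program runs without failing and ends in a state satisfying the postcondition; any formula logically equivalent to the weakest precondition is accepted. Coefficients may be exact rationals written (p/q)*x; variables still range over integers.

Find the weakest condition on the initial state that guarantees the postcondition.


Working backward. After the program, the postcondition ((!(n - 8 < -6)) || (1/3)*z + b != -7) && ((3*b - z + 5 > 3*b - 7 <==> b >= -8) && 3*z + z - 6 != -8) must hold; in canonical form it is ((!(n < 2)) || b + (1/3)*z != -7) && (z < 12 <==> b >= -8) && 4*z != -2.
Before z := b + 7: ((!(n < 2)) || (4/3)*b != -28/3) && (b < 5 <==> b >= -8) && 4*b != -30
Before b := n + 6: ((!(n < 2)) || (4/3)*n != -52/3) && (n < -1 <==> n >= -14) && 4*n != -54
Before z := 3*n - 4: ((!(n < 2)) || (4/3)*n != -52/3) && (n < -1 <==> n >= -14) && 4*n != -54
Before z := b - 4: ((!(n < 2)) || (4/3)*n != -52/3) && (n < -1 <==> n >= -14) && 4*n != -54
Answer: WP = ((!(n < 2)) || (4/3)*n != -52/3) && (n < -1 <==> n >= -14) && 4*n != -54


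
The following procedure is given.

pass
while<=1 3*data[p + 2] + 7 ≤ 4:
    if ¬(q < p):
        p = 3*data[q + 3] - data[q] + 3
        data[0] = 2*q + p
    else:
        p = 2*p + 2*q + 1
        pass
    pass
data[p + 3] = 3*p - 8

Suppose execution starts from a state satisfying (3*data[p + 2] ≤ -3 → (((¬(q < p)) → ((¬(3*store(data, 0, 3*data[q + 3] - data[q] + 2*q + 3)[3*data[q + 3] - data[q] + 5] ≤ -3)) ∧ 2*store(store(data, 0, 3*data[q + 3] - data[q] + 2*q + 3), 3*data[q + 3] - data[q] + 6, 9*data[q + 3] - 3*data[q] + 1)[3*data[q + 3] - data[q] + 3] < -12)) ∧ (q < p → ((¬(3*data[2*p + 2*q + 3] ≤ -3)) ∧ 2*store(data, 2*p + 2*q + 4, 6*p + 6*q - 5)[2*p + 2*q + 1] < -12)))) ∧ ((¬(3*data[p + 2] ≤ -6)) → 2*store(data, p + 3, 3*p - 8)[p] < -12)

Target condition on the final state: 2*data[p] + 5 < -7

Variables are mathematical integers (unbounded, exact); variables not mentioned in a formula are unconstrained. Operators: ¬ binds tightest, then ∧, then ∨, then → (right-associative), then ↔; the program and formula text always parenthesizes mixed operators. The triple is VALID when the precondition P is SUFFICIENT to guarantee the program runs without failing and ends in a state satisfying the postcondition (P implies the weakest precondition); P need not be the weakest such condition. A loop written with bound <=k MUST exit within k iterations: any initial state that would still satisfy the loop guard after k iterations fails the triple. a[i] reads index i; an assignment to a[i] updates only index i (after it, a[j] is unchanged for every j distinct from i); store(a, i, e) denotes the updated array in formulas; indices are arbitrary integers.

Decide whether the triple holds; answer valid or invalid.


Working backward. After the program, the postcondition 2*data[p] + 5 < -7 must hold; in canonical form it is 2*data[p] < -12.
Before data[p + 3] := 3*p - 8: 2*store(data, p + 3, 3*p - 8)[p] < -12
Before the loop (bound <=1), unroll the exhaustion recursion (WP_0 = exit-now case; WP_j = one more guarded iteration, up to j = 1):
  WP_0: (¬(3*data[p + 2] ≤ -3)) ∧ 2*store(data, p + 3, 3*p - 8)[p] < -12
  WP_1: (3*data[p + 2] ≤ -3 → (((¬(q < p)) → ((¬(3*store(data, 0, 3*data[q + 3] - data[q] + 2*q + 3)[3*data[q + 3] - data[q] + 5] ≤ -3)) ∧ 2*store(store(data, 0, 3*data[q + 3] - data[q] + 2*q + 3), 3*data[q + 3] - data[q] + 6, 9*data[q + 3] - 3*data[q] + 1)[3*data[q + 3] - data[q] + 3] < -12)) ∧ (q < p → ((¬(3*data[2*p + 2*q + 3] ≤ -3)) ∧ 2*store(data, 2*p + 2*q + 4, 6*p + 6*q - 5)[2*p + 2*q + 1] < -12)))) ∧ ((¬(3*data[p + 2] ≤ -3)) → 2*store(data, p + 3, 3*p - 8)[p] < -12)
So before the loop: (3*data[p + 2] ≤ -3 → (((¬(q < p)) → ((¬(3*store(data, 0, 3*data[q + 3] - data[q] + 2*q + 3)[3*data[q + 3] - data[q] + 5] ≤ -3)) ∧ 2*store(store(data, 0, 3*data[q + 3] - data[q] + 2*q + 3), 3*data[q + 3] - data[q] + 6, 9*data[q + 3] - 3*data[q] + 1)[3*data[q + 3] - data[q] + 3] < -12)) ∧ (q < p → ((¬(3*data[2*p + 2*q + 3] ≤ -3)) ∧ 2*store(data, 2*p + 2*q + 4, 6*p + 6*q - 5)[2*p + 2*q + 1] < -12)))) ∧ ((¬(3*data[p + 2] ≤ -3)) → 2*store(data, p + 3, 3*p - 8)[p] < -12)
Before skip: (3*data[p + 2] ≤ -3 → (((¬(q < p)) → ((¬(3*store(data, 0, 3*data[q + 3] - data[q] + 2*q + 3)[3*data[q + 3] - data[q] + 5] ≤ -3)) ∧ 2*store(store(data, 0, 3*data[q + 3] - data[q] + 2*q + 3), 3*data[q + 3] - data[q] + 6, 9*data[q + 3] - 3*data[q] + 1)[3*data[q + 3] - data[q] + 3] < -12)) ∧ (q < p → ((¬(3*data[2*p + 2*q + 3] ≤ -3)) ∧ 2*store(data, 2*p + 2*q + 4, 6*p + 6*q - 5)[2*p + 2*q + 1] < -12)))) ∧ ((¬(3*data[p + 2] ≤ -3)) → 2*store(data, p + 3, 3*p - 8)[p] < -12)
The weakest precondition is (3*data[p + 2] ≤ -3 → (((¬(q < p)) → ((¬(3*store(data, 0, 3*data[q + 3] - data[q] + 2*q + 3)[3*data[q + 3] - data[q] + 5] ≤ -3)) ∧ 2*store(store(data, 0, 3*data[q + 3] - data[q] + 2*q + 3), 3*data[q + 3] - data[q] + 6, 9*data[q + 3] - 3*data[q] + 1)[3*data[q + 3] - data[q] + 3] < -12)) ∧ (q < p → ((¬(3*data[2*p + 2*q + 3] ≤ -3)) ∧ 2*store(data, 2*p + 2*q + 4, 6*p + 6*q - 5)[2*p + 2*q + 1] < -12)))) ∧ ((¬(3*data[p + 2] ≤ -3)) → 2*store(data, p + 3, 3*p - 8)[p] < -12).
Check whether (3*data[p + 2] ≤ -3 → (((¬(q < p)) → ((¬(3*store(data, 0, 3*data[q + 3] - data[q] + 2*q + 3)[3*data[q + 3] - data[q] + 5] ≤ -3)) ∧ 2*store(store(data, 0, 3*data[q + 3] - data[q] + 2*q + 3), 3*data[q + 3] - data[q] + 6, 9*data[q + 3] - 3*data[q] + 1)[3*data[q + 3] - data[q] + 3] < -12)) ∧ (q < p → ((¬(3*data[2*p + 2*q + 3] ≤ -3)) ∧ 2*store(data, 2*p + 2*q + 4, 6*p + 6*q - 5)[2*p + 2*q + 1] < -12)))) ∧ ((¬(3*data[p + 2] ≤ -6)) → 2*store(data, p + 3, 3*p - 8)[p] < -12) implies it.
Every state satisfying the precondition satisfies the weakest precondition: the implication holds.
Answer: valid


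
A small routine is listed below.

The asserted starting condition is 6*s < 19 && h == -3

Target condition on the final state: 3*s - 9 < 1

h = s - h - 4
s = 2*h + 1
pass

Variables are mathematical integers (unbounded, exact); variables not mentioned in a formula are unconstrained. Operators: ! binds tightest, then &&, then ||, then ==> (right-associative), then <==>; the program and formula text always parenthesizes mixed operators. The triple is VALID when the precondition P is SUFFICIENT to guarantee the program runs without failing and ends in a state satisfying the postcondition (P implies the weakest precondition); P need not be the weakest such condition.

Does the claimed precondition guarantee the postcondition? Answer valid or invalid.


Working backward. After the program, the postcondition 3*s - 9 < 1 must hold; in canonical form it is 3*s < 10.
Before skip: 3*s < 10
Before s := 2*h + 1: 6*h < 7
Before h := s - h - 4: 6*s < 6*h + 31
The weakest precondition is 6*s < 6*h + 31.
Check whether 6*s < 19 && h == -3 implies it.
Countermodel: at the initial state h = -3, s = 3, the precondition holds but the weakest precondition fails.
Answer: invalid


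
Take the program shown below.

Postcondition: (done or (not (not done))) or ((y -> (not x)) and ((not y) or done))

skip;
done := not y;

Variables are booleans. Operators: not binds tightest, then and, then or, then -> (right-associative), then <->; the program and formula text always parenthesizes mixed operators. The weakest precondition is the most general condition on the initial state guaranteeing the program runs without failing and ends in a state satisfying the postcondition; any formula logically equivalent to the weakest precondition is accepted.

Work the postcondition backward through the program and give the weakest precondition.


Working backward. After the program, the postcondition (done or (not (not done))) or ((y -> (not x)) and ((not y) or done)) must hold; in canonical form it is done or ((y -> (not x)) and ((not y) or done)).
Before done := not y: (not y) or ((y -> (not x)) and (not y))
Before skip: (not y) or ((y -> (not x)) and (not y))
Answer: WP = (not y) or ((y -> (not x)) and (not y))


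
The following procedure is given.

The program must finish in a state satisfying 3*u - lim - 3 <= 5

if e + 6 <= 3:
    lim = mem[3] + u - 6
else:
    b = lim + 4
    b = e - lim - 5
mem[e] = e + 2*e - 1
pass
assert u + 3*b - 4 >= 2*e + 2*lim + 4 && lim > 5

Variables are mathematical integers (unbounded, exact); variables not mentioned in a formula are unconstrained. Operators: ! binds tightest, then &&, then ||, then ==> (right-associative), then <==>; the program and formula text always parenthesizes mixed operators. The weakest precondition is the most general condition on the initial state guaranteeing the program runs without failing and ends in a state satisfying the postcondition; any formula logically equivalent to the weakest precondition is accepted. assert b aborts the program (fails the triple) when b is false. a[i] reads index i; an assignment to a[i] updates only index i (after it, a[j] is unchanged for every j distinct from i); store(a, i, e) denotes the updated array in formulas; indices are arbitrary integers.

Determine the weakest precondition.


Working backward. After the program, the postcondition 3*u - lim - 3 <= 5 must hold; in canonical form it is 3*u <= lim + 8.
Before assert u + 3*b - 4 >= 2*e + 2*lim + 4 && lim > 5: 3*b + u >= 2*e + 2*lim + 8 && lim > 5 && 3*u <= lim + 8
Before skip: 3*b + u >= 2*e + 2*lim + 8 && lim > 5 && 3*u <= lim + 8
Before mem[e] := e + 2*e - 1: 3*b + u >= 2*e + 2*lim + 8 && lim > 5 && 3*u <= lim + 8
Then branch requires 3*b >= 2*mem[3] + 2*e + u - 4 && mem[3] + u > 11 && 2*u <= mem[3] + 2; else branch requires e + u >= 5*lim + 23 && lim > 5 && 3*u <= lim + 8.
Before the if: (e <= -3 ==> (3*b >= 2*mem[3] + 2*e + u - 4 && mem[3] + u > 11 && 2*u <= mem[3] + 2)) && ((!(e <= -3)) ==> (e + u >= 5*lim + 23 && lim > 5 && 3*u <= lim + 8))
Answer: WP = (e <= -3 ==> (3*b >= 2*mem[3] + 2*e + u - 4 && mem[3] + u > 11 && 2*u <= mem[3] + 2)) && ((!(e <= -3)) ==> (e + u >= 5*lim + 23 && lim > 5 && 3*u <= lim + 8))
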